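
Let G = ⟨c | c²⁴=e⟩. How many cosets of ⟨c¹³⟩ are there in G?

First find ord(c¹³) by computing successive powers:
  (c¹³)¹ = c¹³, (c¹³)² = c², (c¹³)³ = c¹⁵, (c¹³)⁴ = c⁴, (c¹³)⁵ = c¹⁷, (c¹³)⁶ = c⁶, (c¹³)⁷ = c¹⁹, (c¹³)⁸ = c⁸, (c¹³)⁹ = c²¹, (c¹³)¹⁰ = c¹⁰, (c¹³)¹¹ = c²³, (c¹³)¹² = c¹², (c¹³)¹³ = c, (c¹³)¹⁴ = c¹⁴, (c¹³)¹⁵ = c³, (c¹³)¹⁶ = c¹⁶, (c¹³)¹⁷ = c⁵, (c¹³)¹⁸ = c¹⁸, (c¹³)¹⁹ = c⁷, (c¹³)²⁰ = c²⁰, (c¹³)²¹ = c⁹, (c¹³)²² = c²², (c¹³)²³ = c¹¹, (c¹³)²⁴ = e.
So |⟨c¹³⟩| = ord(c¹³) = 24. With |G| = 24, by Lagrange [G : ⟨c¹³⟩] = 24/24 = 1.

Answer: 1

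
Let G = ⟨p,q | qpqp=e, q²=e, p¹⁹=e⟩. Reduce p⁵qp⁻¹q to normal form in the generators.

Multiply left to right, reducing at each step:
  (p⁵) · q = p⁵q
  (p⁵q) · p⁻¹ = p⁶q
  (p⁶q) · q = p⁶

Answer: p⁶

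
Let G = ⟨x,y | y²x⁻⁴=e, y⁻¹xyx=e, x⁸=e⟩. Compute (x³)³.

Compute successive powers of (x³), reducing at each step:
  (x³)²: (x³) · x³ = x⁶
  (x³)³: (x⁶) · x³ = x

Answer: x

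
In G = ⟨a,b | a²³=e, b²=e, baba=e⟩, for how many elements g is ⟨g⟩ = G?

⟨g⟩ = G would require ord(g) = |G| = 46, but the maximum element order in G is 23 < 46. So G is not cyclic and no single element generates it: the count is 0.

Answer: 0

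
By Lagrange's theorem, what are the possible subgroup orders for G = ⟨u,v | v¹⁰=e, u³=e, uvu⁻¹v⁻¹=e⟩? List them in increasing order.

|G| = 30 = 2 · 3 · 5. By Lagrange's theorem the order of any subgroup divides 30; the divisors of 30 are 1, 2, 3, 5, 6, 10, 15, 30.

Answer: 1, 2, 3, 5, 6, 10, 15, 30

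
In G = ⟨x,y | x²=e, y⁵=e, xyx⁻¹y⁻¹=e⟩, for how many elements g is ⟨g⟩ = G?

G is cyclic of order 10. An element generates G iff its order is 10, and a cyclic group of order 10 has exactly φ(10) = 4 such elements.

Answer: 4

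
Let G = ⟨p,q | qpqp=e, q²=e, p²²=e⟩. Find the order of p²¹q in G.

Compute successive powers until reaching e:
  (p²¹q)¹ = p²¹q, (p²¹q)² = e.
The smallest positive k with (p²¹q)ᵏ = e is 2.

Answer: 2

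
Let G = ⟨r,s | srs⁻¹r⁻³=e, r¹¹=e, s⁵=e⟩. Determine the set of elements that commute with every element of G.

An element z ∈ Z(G) iff z commutes with every generator.
For example e is central: e·r = r = r·e; e·s = s = s·e.
Whereas r ∉ Z(G) since r·s = rs ≠ r³s = s·r.
Checking each of the 55 elements this way gives Z(G) = {e}, of order 1.

Answer: {e}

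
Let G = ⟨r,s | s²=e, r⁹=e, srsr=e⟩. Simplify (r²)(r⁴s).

Compute (r²) · (r⁴s) by multiplying left to right and reducing via the relations at each step:
  (r²) · r⁴ = r⁶
  (r⁶) · s = r⁶s

Answer: r⁶s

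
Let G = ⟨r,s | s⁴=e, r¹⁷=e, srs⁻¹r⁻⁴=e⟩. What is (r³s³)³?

Compute successive powers of (r³s³), reducing at each step:
  (r³s³)²: (r³s³) · r³ = r⁸s³;   (r⁸s³) · s³ = r⁸s²
  (r³s³)³: (r⁸s²) · r³ = r⁵s²;   (r⁵s²) · s³ = r⁵s

Answer: r⁵s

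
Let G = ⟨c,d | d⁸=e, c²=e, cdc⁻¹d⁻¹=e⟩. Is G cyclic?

|G| = 16, but the maximum element order in G is 8 < 16. No single element generates all of G, so G is not cyclic.

Answer: No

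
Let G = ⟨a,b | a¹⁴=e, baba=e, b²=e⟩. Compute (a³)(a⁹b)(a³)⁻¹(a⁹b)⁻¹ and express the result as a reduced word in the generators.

[(a³), (a⁹b)] = (a³)·(a⁹b)·(a³)⁻¹·(a⁹b)⁻¹.
  (a³) · (a⁹b) = a¹²b
  (a¹²b) · (a¹¹) = ab
  (ab) · (a⁹b) = a⁶

Answer: a⁶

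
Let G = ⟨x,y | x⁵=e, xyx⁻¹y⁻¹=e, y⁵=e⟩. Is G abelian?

Each pair of generators commutes: x·y = xy = y·x. Since the generators pairwise commute, every element of G commutes with every other, so G is abelian.

Answer: Yes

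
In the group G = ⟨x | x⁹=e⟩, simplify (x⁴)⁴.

Compute successive powers of (x⁴), reducing at each step:
  (x⁴)²: (x⁴) · x⁴ = x⁸
  (x⁴)³: (x⁸) · x⁴ = x³
  (x⁴)⁴: (x³) · x⁴ = x⁷

Answer: x⁷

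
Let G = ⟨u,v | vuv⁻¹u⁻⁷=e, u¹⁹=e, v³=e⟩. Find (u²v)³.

Compute successive powers of (u²v), reducing at each step:
  (u²v)²: (u²v) · u² = u¹⁶v;   (u¹⁶v) · v = u¹⁶v²
  (u²v)³: (u¹⁶v²) · u² = v²;   (v²) · v = e

Answer: e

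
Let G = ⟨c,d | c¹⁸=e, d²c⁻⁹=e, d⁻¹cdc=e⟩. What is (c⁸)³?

Compute successive powers of (c⁸), reducing at each step:
  (c⁸)²: (c⁸) · c⁸ = c¹⁶
  (c⁸)³: (c¹⁶) · c⁸ = c⁶

Answer: c⁶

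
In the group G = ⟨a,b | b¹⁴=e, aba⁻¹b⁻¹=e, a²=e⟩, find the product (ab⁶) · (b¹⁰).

Compute (ab⁶) · (b¹⁰) by multiplying left to right and reducing via the relations at each step:
  (ab⁶) · b¹⁰ = ab²

Answer: ab²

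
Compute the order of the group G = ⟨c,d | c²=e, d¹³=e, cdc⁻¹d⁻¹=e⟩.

Enumerate words in the generators, reducing via the relations: the distinct elements are
  {c, d, e, cd, d², d³, d⁴, d⁵, d⁶, d⁷, d⁸, d⁹, cd², cd³, cd⁴, cd⁵, cd⁶, cd⁷, cd⁸, cd⁹, d¹², d¹¹, d¹⁰, cd¹², cd¹¹, cd¹⁰}.
No further products give new elements, so |G| = 26.

Answer: 26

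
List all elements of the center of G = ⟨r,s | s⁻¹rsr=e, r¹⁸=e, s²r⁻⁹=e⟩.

An element z ∈ Z(G) iff z commutes with every generator.
For example r⁹ is central: (r⁹)·r = r¹⁰ = r·(r⁹); (r⁹)·s = s⁻¹ = s·(r⁹).
Whereas r ∉ Z(G) since r·s = rs ≠ r⁸s⁻¹ = s·r.
Checking each of the 36 elements this way gives Z(G) = {e, r⁹}, of order 2.

Answer: {e, r⁹}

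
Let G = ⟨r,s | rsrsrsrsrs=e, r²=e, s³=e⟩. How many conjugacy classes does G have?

The conjugacy classes (representative and size) are:
  [e] (size 1), [rsrs²rsrs²r] (size 15), [srsrs²r] (size 20), [rs²rs²r] (size 12), [s²rsrs²] (size 12).
Class equation: 1 + 15 + 20 + 12 + 12 = 60 = |G|. So G has 5 conjugacy classes.

Answer: 5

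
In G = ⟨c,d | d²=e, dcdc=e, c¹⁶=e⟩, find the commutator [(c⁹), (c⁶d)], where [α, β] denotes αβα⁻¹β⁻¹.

[(c⁹), (c⁶d)] = (c⁹)·(c⁶d)·(c⁹)⁻¹·(c⁶d)⁻¹.
  (c⁹) · (c⁶d) = c¹⁵d
  (c¹⁵d) · (c⁷) = c⁸d
  (c⁸d) · (c⁶d) = c²

Answer: c²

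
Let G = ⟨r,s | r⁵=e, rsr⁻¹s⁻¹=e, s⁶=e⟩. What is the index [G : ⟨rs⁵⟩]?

First find ord(rs⁵) by computing successive powers:
  (rs⁵)¹ = rs⁵, (rs⁵)² = r²s⁴, (rs⁵)³ = r³s³, (rs⁵)⁴ = r⁴s², (rs⁵)⁵ = s, (rs⁵)⁶ = r, (rs⁵)⁷ = r²s⁵, (rs⁵)⁸ = r³s⁴, (rs⁵)⁹ = r⁴s³, (rs⁵)¹⁰ = s², (rs⁵)¹¹ = rs, (rs⁵)¹² = r², (rs⁵)¹³ = r³s⁵, (rs⁵)¹⁴ = r⁴s⁴, (rs⁵)¹⁵ = s³, (rs⁵)¹⁶ = rs², (rs⁵)¹⁷ = r²s, (rs⁵)¹⁸ = r³, (rs⁵)¹⁹ = r⁴s⁵, (rs⁵)²⁰ = s⁴, (rs⁵)²¹ = rs³, (rs⁵)²² = r²s², (rs⁵)²³ = r³s, (rs⁵)²⁴ = r⁴, (rs⁵)²⁵ = s⁵, (rs⁵)²⁶ = rs⁴, (rs⁵)²⁷ = r²s³, (rs⁵)²⁸ = r³s², (rs⁵)²⁹ = r⁴s, (rs⁵)³⁰ = e.
So |⟨rs⁵⟩| = ord(rs⁵) = 30. With |G| = 30, by Lagrange [G : ⟨rs⁵⟩] = 30/30 = 1.

Answer: 1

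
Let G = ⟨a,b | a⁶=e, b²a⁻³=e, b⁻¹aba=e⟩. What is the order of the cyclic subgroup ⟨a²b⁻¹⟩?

|⟨a²b⁻¹⟩| equals the order of a²b⁻¹. Compute successive powers until reaching e:
  (a²b⁻¹)¹ = a²b⁻¹, (a²b⁻¹)² = a³, (a²b⁻¹)³ = a²b, (a²b⁻¹)⁴ = e.
The smallest positive k with (a²b⁻¹)ᵏ = e is 4, so |⟨a²b⁻¹⟩| = 4.

Answer: 4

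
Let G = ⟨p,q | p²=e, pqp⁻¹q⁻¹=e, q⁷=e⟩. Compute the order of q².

Compute successive powers until reaching e:
  (q²)¹ = q², (q²)² = q⁴, (q²)³ = q⁶, (q²)⁴ = q, (q²)⁵ = q³, (q²)⁶ = q⁵, (q²)⁷ = e.
The smallest positive k with (q²)ᵏ = e is 7.

Answer: 7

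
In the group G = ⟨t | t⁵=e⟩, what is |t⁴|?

Compute successive powers until reaching e:
  (t⁴)¹ = t⁴, (t⁴)² = t³, (t⁴)³ = t², (t⁴)⁴ = t, (t⁴)⁵ = e.
The smallest positive k with (t⁴)ᵏ = e is 5.

Answer: 5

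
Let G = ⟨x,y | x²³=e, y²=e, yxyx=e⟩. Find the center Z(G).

An element z ∈ Z(G) iff z commutes with every generator.
For example e is central: e·x = x = x·e; e·y = y = y·e.
Whereas x ∉ Z(G) since x·y = xy ≠ x²²y = y·x.
Checking each of the 46 elements this way gives Z(G) = {e}, of order 1.

Answer: {e}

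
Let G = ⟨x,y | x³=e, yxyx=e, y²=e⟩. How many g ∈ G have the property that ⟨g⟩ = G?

⟨g⟩ = G would require ord(g) = |G| = 6, but the maximum element order in G is 3 < 6. So G is not cyclic and no single element generates it: the count is 0.

Answer: 0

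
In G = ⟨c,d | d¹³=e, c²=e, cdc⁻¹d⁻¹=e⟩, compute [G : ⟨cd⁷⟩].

First find ord(cd⁷) by computing successive powers:
  (cd⁷)¹ = cd⁷, (cd⁷)² = d, (cd⁷)³ = cd⁸, (cd⁷)⁴ = d², (cd⁷)⁵ = cd⁹, (cd⁷)⁶ = d³, (cd⁷)⁷ = cd¹⁰, (cd⁷)⁸ = d⁴, (cd⁷)⁹ = cd¹¹, (cd⁷)¹⁰ = d⁵, (cd⁷)¹¹ = cd¹², (cd⁷)¹² = d⁶, (cd⁷)¹³ = c, (cd⁷)¹⁴ = d⁷, (cd⁷)¹⁵ = cd, (cd⁷)¹⁶ = d⁸, (cd⁷)¹⁷ = cd², (cd⁷)¹⁸ = d⁹, (cd⁷)¹⁹ = cd³, (cd⁷)²⁰ = d¹⁰, (cd⁷)²¹ = cd⁴, (cd⁷)²² = d¹¹, (cd⁷)²³ = cd⁵, (cd⁷)²⁴ = d¹², (cd⁷)²⁵ = cd⁶, (cd⁷)²⁶ = e.
So |⟨cd⁷⟩| = ord(cd⁷) = 26. With |G| = 26, by Lagrange [G : ⟨cd⁷⟩] = 26/26 = 1.

Answer: 1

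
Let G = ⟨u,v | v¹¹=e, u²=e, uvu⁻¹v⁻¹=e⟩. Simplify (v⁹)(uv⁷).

Compute (v⁹) · (uv⁷) by multiplying left to right and reducing via the relations at each step:
  (v⁹) · u = uv⁹
  (uv⁹) · v⁷ = uv⁵

Answer: uv⁵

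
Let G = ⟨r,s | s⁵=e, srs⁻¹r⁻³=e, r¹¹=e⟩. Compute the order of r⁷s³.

Compute successive powers until reaching e:
  (r⁷s³)¹ = r⁷s³, (r⁷s³)² = r⁹s, (r⁷s³)³ = r⁸s⁴, (r⁷s³)⁴ = r³s², (r⁷s³)⁵ = e.
The smallest positive k with (r⁷s³)ᵏ = e is 5.

Answer: 5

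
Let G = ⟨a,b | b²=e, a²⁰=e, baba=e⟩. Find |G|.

Enumerate words in the generators, reducing via the relations: the distinct elements are
  {a, b, e, ab, a², a³, a⁴, a⁵, a⁶, a⁷, a⁸, a⁹, a²b, a³b, a¹², a¹³, a¹¹, a¹⁰, a¹⁴, a¹⁵, a¹⁶, a¹⁷, a¹⁸, a¹⁹, a⁴b, a⁵b, a⁶b, a⁷b, a⁸b, a⁹b, a¹²b, a¹³b, a¹¹b, a¹⁰b, a¹⁴b, a¹⁵b, a¹⁶b, a¹⁷b, a¹⁸b, a¹⁹b}.
No further products give new elements, so |G| = 40.

Answer: 40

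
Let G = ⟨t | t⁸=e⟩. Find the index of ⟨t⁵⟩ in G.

First find ord(t⁵) by computing successive powers:
  (t⁵)¹ = t⁵, (t⁵)² = t², (t⁵)³ = t⁷, (t⁵)⁴ = t⁴, (t⁵)⁵ = t, (t⁵)⁶ = t⁶, (t⁵)⁷ = t³, (t⁵)⁸ = e.
So |⟨t⁵⟩| = ord(t⁵) = 8. With |G| = 8, by Lagrange [G : ⟨t⁵⟩] = 8/8 = 1.

Answer: 1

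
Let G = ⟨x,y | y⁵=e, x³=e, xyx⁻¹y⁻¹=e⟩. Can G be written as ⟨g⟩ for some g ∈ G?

|G| = 15. The element xy has order 15 (its powers give 15 distinct elements), so ⟨xy⟩ = G and G is cyclic.

Answer: Yes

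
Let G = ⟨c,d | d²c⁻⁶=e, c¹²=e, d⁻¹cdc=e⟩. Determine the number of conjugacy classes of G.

The conjugacy classes (representative and size) are:
  [e] (size 1), [c¹¹] (size 2), [c²] (size 2), [c⁹] (size 2), [c⁴] (size 2), [c⁵] (size 2), [c⁶] (size 1), [c²d] (size 6), [cd] (size 6).
Class equation: 1 + 2 + 2 + 2 + 2 + 2 + 1 + 6 + 6 = 24 = |G|. So G has 9 conjugacy classes.

Answer: 9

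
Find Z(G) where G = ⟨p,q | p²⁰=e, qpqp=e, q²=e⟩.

An element z ∈ Z(G) iff z commutes with every generator.
For example p¹⁰ is central: (p¹⁰)·p = p¹¹ = p·(p¹⁰); (p¹⁰)·q = p¹⁰q = q·(p¹⁰).
Whereas p ∉ Z(G) since p·q = pq ≠ p¹⁹q = q·p.
Checking each of the 40 elements this way gives Z(G) = {e, p¹⁰}, of order 2.

Answer: {e, p¹⁰}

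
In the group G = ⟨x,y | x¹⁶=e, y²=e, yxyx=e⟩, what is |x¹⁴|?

Compute successive powers until reaching e:
  (x¹⁴)¹ = x¹⁴, (x¹⁴)² = x¹², (x¹⁴)³ = x¹⁰, (x¹⁴)⁴ = x⁸, (x¹⁴)⁵ = x⁶, (x¹⁴)⁶ = x⁴, (x¹⁴)⁷ = x², (x¹⁴)⁸ = e.
The smallest positive k with (x¹⁴)ᵏ = e is 8.

Answer: 8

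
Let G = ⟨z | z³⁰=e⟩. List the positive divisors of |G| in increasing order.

|G| = 30 = 2 · 3 · 5. By Lagrange's theorem the order of any subgroup divides 30; the divisors of 30 are 1, 2, 3, 5, 6, 10, 15, 30.

Answer: 1, 2, 3, 5, 6, 10, 15, 30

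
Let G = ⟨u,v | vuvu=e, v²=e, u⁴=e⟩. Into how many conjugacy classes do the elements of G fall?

The conjugacy classes (representative and size) are:
  [e] (size 1), [u] (size 2), [u²] (size 1), [u²v] (size 2), [u³v] (size 2).
Class equation: 1 + 2 + 1 + 2 + 2 = 8 = |G|. So G has 5 conjugacy classes.

Answer: 5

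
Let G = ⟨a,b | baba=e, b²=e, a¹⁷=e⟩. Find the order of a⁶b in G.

Compute successive powers until reaching e:
  (a⁶b)¹ = a⁶b, (a⁶b)² = e.
The smallest positive k with (a⁶b)ᵏ = e is 2.

Answer: 2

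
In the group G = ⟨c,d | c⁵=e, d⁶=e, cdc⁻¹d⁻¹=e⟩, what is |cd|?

Compute successive powers until reaching e:
  (cd)¹ = cd, (cd)² = c²d², (cd)³ = c³d³, (cd)⁴ = c⁴d⁴, (cd)⁵ = d⁵, (cd)⁶ = c, (cd)⁷ = c²d, (cd)⁸ = c³d², (cd)⁹ = c⁴d³, (cd)¹⁰ = d⁴, (cd)¹¹ = cd⁵, (cd)¹² = c², (cd)¹³ = c³d, (cd)¹⁴ = c⁴d², (cd)¹⁵ = d³, (cd)¹⁶ = cd⁴, (cd)¹⁷ = c²d⁵, (cd)¹⁸ = c³, (cd)¹⁹ = c⁴d, (cd)²⁰ = d², (cd)²¹ = cd³, (cd)²² = c²d⁴, (cd)²³ = c³d⁵, (cd)²⁴ = c⁴, (cd)²⁵ = d, (cd)²⁶ = cd², (cd)²⁷ = c²d³, (cd)²⁸ = c³d⁴, (cd)²⁹ = c⁴d⁵, (cd)³⁰ = e.
The smallest positive k with (cd)ᵏ = e is 30.

Answer: 30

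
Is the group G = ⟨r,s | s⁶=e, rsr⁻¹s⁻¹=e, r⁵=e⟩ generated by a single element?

|G| = 30. The element rs has order 30 (its powers give 30 distinct elements), so ⟨rs⟩ = G and G is cyclic.

Answer: Yes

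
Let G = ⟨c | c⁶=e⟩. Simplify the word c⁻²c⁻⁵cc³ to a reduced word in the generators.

Multiply left to right, reducing at each step:
  (c⁴) · c⁻⁵ = c⁵
  (c⁵) · c = e
  e · c³ = c³

Answer: c³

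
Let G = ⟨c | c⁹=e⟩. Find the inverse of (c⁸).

The order of (c⁸) is 9 (smallest k with (c⁸)ᵏ = e), so (c⁸)⁻¹ = (c⁸)⁸ = c.
Check: (c⁸) · c → (c⁸) · c = e, giving e as required.

Answer: c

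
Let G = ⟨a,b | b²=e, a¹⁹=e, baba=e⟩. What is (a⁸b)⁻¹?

The order of (a⁸b) is 2 (smallest k with (a⁸b)ᵏ = e), so (a⁸b)⁻¹ = (a⁸b)¹ = a⁸b.
Check: (a⁸b) · (a⁸b) → (a⁸b) · a⁸ = b;   b · b = e, giving e as required.

Answer: a⁸b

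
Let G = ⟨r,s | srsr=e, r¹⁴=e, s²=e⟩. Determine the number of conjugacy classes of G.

The conjugacy classes (representative and size) are:
  [e] (size 1), [r¹³] (size 2), [r²] (size 2), [r³] (size 2), [r¹⁰] (size 2), [r⁵] (size 2), [r⁸] (size 2), [r⁷] (size 1), [r⁶s] (size 7), [r⁹s] (size 7).
Class equation: 1 + 2 + 2 + 2 + 2 + 2 + 2 + 1 + 7 + 7 = 28 = |G|. So G has 10 conjugacy classes.

Answer: 10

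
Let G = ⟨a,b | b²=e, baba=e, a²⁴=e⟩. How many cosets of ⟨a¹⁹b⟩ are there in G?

First find ord(a¹⁹b) by computing successive powers:
  (a¹⁹b)¹ = a¹⁹b, (a¹⁹b)² = e.
So |⟨a¹⁹b⟩| = ord(a¹⁹b) = 2. With |G| = 48, by Lagrange [G : ⟨a¹⁹b⟩] = 48/2 = 24.

Answer: 24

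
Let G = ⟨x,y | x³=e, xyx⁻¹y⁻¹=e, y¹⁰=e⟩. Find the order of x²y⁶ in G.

Compute successive powers until reaching e:
  (x²y⁶)¹ = x²y⁶, (x²y⁶)² = xy², (x²y⁶)³ = y⁸, (x²y⁶)⁴ = x²y⁴, (x²y⁶)⁵ = x, (x²y⁶)⁶ = y⁶, (x²y⁶)⁷ = x²y², (x²y⁶)⁸ = xy⁸, (x²y⁶)⁹ = y⁴, (x²y⁶)¹⁰ = x², (x²y⁶)¹¹ = xy⁶, (x²y⁶)¹² = y², (x²y⁶)¹³ = x²y⁸, (x²y⁶)¹⁴ = xy⁴, (x²y⁶)¹⁵ = e.
The smallest positive k with (x²y⁶)ᵏ = e is 15.

Answer: 15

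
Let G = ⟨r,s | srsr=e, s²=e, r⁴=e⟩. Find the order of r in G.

Compute successive powers until reaching e:
  r¹ = r, r² = r², r³ = r³, r⁴ = e.
The smallest positive k with rᵏ = e is 4.

Answer: 4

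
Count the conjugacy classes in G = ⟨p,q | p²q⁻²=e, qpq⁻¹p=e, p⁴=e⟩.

The conjugacy classes (representative and size) are:
  [e] (size 1), [p³] (size 2), [p²] (size 1), [q⁻¹] (size 2), [pq] (size 2).
Class equation: 1 + 2 + 1 + 2 + 2 = 8 = |G|. So G has 5 conjugacy classes.

Answer: 5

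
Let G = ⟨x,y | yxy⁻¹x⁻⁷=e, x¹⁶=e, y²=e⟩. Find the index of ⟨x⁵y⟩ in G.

First find ord(x⁵y) by computing successive powers:
  (x⁵y)¹ = x⁵y, (x⁵y)² = x⁸, (x⁵y)³ = x¹³y, (x⁵y)⁴ = e.
So |⟨x⁵y⟩| = ord(x⁵y) = 4. With |G| = 32, by Lagrange [G : ⟨x⁵y⟩] = 32/4 = 8.

Answer: 8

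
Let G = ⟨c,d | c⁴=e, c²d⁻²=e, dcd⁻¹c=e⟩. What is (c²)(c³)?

Compute (c²) · (c³) by multiplying left to right and reducing via the relations at each step:
  (c²) · c³ = c

Answer: c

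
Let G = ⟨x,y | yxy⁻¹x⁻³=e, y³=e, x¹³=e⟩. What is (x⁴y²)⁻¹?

The order of (x⁴y²) is 3 (smallest k with (x⁴y²)ᵏ = e), so (x⁴y²)⁻¹ = (x⁴y²)² = xy.
Check: (x⁴y²) · (xy) → (x⁴y²) · x = y²;   (y²) · y = e, giving e as required.

Answer: xy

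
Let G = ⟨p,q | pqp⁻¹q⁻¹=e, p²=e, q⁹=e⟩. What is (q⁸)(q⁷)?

Compute (q⁸) · (q⁷) by multiplying left to right and reducing via the relations at each step:
  (q⁸) · q⁷ = q⁶

Answer: q⁶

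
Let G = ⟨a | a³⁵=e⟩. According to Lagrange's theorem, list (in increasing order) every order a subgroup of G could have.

|G| = 35 = 5 · 7. By Lagrange's theorem the order of any subgroup divides 35; the divisors of 35 are 1, 5, 7, 35.

Answer: 1, 5, 7, 35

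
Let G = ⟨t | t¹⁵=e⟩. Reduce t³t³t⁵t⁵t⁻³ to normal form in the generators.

Multiply left to right, reducing at each step:
  (t³) · t³ = t⁶
  (t⁶) · t⁵ = t¹¹
  (t¹¹) · t⁵ = t
  t · t⁻³ = t¹³

Answer: t¹³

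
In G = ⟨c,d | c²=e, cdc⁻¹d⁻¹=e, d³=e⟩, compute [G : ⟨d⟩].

First find ord(d) by computing successive powers:
  d¹ = d, d² = d², d³ = e.
So |⟨d⟩| = ord(d) = 3. With |G| = 6, by Lagrange [G : ⟨d⟩] = 6/3 = 2.

Answer: 2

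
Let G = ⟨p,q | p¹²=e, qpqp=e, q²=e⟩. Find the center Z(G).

An element z ∈ Z(G) iff z commutes with every generator.
For example p⁶ is central: (p⁶)·p = p⁷ = p·(p⁶); (p⁶)·q = p⁶q = q·(p⁶).
Whereas p ∉ Z(G) since p·q = pq ≠ p¹¹q = q·p.
Checking each of the 24 elements this way gives Z(G) = {e, p⁶}, of order 2.

Answer: {e, p⁶}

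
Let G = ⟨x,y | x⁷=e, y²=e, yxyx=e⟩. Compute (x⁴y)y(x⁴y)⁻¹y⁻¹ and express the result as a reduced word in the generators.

[(x⁴y), y] = (x⁴y)·y·(x⁴y)⁻¹·y⁻¹.
  (x⁴y) · y = x⁴
  (x⁴) · (x⁴y) = xy
  (xy) · y = x

Answer: x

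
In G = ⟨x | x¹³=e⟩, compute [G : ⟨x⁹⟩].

First find ord(x⁹) by computing successive powers:
  (x⁹)¹ = x⁹, (x⁹)² = x⁵, (x⁹)³ = x, (x⁹)⁴ = x¹⁰, (x⁹)⁵ = x⁶, (x⁹)⁶ = x², (x⁹)⁷ = x¹¹, (x⁹)⁸ = x⁷, (x⁹)⁹ = x³, (x⁹)¹⁰ = x¹², (x⁹)¹¹ = x⁸, (x⁹)¹² = x⁴, (x⁹)¹³ = e.
So |⟨x⁹⟩| = ord(x⁹) = 13. With |G| = 13, by Lagrange [G : ⟨x⁹⟩] = 13/13 = 1.

Answer: 1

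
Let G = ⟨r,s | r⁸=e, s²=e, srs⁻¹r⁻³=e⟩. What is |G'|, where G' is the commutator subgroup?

G' = [G, G] is generated by all commutators. The generator-pair commutators are: [r, s] = r⁶.
The subgroup they normally generate is {e, r², r⁴, r⁶}, of order 4.
Check: |G/G'| = 16/4 = 4 is the order of the abelianisation.

Answer: 4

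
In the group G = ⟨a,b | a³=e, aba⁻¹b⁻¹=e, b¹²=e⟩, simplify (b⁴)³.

Compute successive powers of (b⁴), reducing at each step:
  (b⁴)²: (b⁴) · b⁴ = b⁸
  (b⁴)³: (b⁸) · b⁴ = e

Answer: e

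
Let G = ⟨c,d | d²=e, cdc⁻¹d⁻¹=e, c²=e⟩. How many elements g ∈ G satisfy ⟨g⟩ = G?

⟨g⟩ = G would require ord(g) = |G| = 4, but the maximum element order in G is 2 < 4. So G is not cyclic and no single element generates it: the count is 0.

Answer: 0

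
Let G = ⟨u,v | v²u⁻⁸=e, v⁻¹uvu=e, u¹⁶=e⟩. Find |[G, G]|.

G' = [G, G] is generated by all commutators. The generator-pair commutators are: [u, v] = u².
The subgroup they normally generate is {e, u², u⁴, u⁶, u⁸, u¹⁰, u¹², u¹⁴}, of order 8.
Check: |G/G'| = 32/8 = 4 is the order of the abelianisation.

Answer: 8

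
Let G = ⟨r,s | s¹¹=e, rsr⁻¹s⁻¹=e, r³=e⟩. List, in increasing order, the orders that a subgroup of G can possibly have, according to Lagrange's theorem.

|G| = 33 = 3 · 11. By Lagrange's theorem the order of any subgroup divides 33; the divisors of 33 are 1, 3, 11, 33.

Answer: 1, 3, 11, 33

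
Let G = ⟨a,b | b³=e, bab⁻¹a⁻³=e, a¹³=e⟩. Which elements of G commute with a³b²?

⟨a³b²⟩ ⊆ C_G(a³b²) since powers of a³b² commute with a³b²; so |C_G(a³b²)| ≥ |⟨a³b²⟩| = 3.
By orbit–stabilizer, |C_G(a³b²)| = |G| / |conj. class of a³b²| = 39 / 13 = 3.
The 3 elements commuting with a³b² are {e, a⁴b, a³b²}.

Answer: {e, a⁴b, a³b²}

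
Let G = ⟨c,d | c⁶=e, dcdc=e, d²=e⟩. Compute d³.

Compute successive powers of d, reducing at each step:
  d²: d · d = e
  d³: e · d = d

Answer: d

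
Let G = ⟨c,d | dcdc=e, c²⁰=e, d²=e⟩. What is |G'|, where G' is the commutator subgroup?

G' = [G, G] is generated by all commutators. The generator-pair commutators are: [c, d] = c².
The subgroup they normally generate is {e, c², c⁴, c⁶, c⁸, c¹⁰, c¹², c¹⁴, c¹⁶, c¹⁸}, of order 10.
Check: |G/G'| = 40/10 = 4 is the order of the abelianisation.

Answer: 10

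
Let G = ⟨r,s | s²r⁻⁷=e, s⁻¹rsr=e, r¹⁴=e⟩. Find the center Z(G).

An element z ∈ Z(G) iff z commutes with every generator.
For example r⁷ is central: (r⁷)·r = r⁸ = r·(r⁷); (r⁷)·s = s⁻¹ = s·(r⁷).
Whereas r ∉ Z(G) since r·s = rs ≠ r⁶s⁻¹ = s·r.
Checking each of the 28 elements this way gives Z(G) = {e, r⁷}, of order 2.

Answer: {e, r⁷}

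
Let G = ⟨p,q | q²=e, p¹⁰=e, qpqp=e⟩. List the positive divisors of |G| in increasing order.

|G| = 20 = 2² · 5. By Lagrange's theorem the order of any subgroup divides 20; the divisors of 20 are 1, 2, 4, 5, 10, 20.

Answer: 1, 2, 4, 5, 10, 20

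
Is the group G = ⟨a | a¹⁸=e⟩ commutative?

G has a single generator, so G is cyclic and hence abelian.

Answer: Yes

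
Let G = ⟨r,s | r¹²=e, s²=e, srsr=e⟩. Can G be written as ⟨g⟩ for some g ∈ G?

Every cyclic group is abelian. But r·s = rs while s·r = r¹¹s, so r·s ≠ s·r and G is not abelian. Hence G is not cyclic.

Answer: No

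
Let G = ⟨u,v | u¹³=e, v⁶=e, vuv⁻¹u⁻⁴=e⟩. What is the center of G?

An element z ∈ Z(G) iff z commutes with every generator.
For example e is central: e·u = u = u·e; e·v = v = v·e.
Whereas u ∉ Z(G) since u·v = uv ≠ u⁴v = v·u.
Checking each of the 78 elements this way gives Z(G) = {e}, of order 1.

Answer: {e}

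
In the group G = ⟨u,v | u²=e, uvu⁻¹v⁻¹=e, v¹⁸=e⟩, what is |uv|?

Compute successive powers until reaching e:
  (uv)¹ = uv, (uv)² = v², (uv)³ = uv³, (uv)⁴ = v⁴, (uv)⁵ = uv⁵, (uv)⁶ = v⁶, (uv)⁷ = uv⁷, (uv)⁸ = v⁸, (uv)⁹ = uv⁹, (uv)¹⁰ = v¹⁰, (uv)¹¹ = uv¹¹, (uv)¹² = v¹², (uv)¹³ = uv¹³, (uv)¹⁴ = v¹⁴, (uv)¹⁵ = uv¹⁵, (uv)¹⁶ = v¹⁶, (uv)¹⁷ = uv¹⁷, (uv)¹⁸ = e.
The smallest positive k with (uv)ᵏ = e is 18.

Answer: 18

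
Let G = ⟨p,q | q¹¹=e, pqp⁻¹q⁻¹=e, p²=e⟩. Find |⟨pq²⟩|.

|⟨pq²⟩| equals the order of pq². Compute successive powers until reaching e:
  (pq²)¹ = pq², (pq²)² = q⁴, (pq²)³ = pq⁶, (pq²)⁴ = q⁸, (pq²)⁵ = pq¹⁰, (pq²)⁶ = q, (pq²)⁷ = pq³, (pq²)⁸ = q⁵, (pq²)⁹ = pq⁷, (pq²)¹⁰ = q⁹, (pq²)¹¹ = p, (pq²)¹² = q², (pq²)¹³ = pq⁴, (pq²)¹⁴ = q⁶, (pq²)¹⁵ = pq⁸, (pq²)¹⁶ = q¹⁰, (pq²)¹⁷ = pq, (pq²)¹⁸ = q³, (pq²)¹⁹ = pq⁵, (pq²)²⁰ = q⁷, (pq²)²¹ = pq⁹, (pq²)²² = e.
The smallest positive k with (pq²)ᵏ = e is 22, so |⟨pq²⟩| = 22.

Answer: 22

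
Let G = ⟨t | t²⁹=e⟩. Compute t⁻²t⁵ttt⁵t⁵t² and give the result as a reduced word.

Multiply left to right, reducing at each step:
  (t²⁷) · t⁵ = t³
  (t³) · t = t⁴
  (t⁴) · t = t⁵
  (t⁵) · t⁵ = t¹⁰
  (t¹⁰) · t⁵ = t¹⁵
  (t¹⁵) · t² = t¹⁷

Answer: t¹⁷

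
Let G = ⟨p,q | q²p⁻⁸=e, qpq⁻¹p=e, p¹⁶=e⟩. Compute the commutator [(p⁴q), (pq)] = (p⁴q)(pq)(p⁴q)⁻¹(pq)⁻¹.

[(p⁴q), (pq)] = (p⁴q)·(pq)·(p⁴q)⁻¹·(pq)⁻¹.
  (p⁴q) · (pq) = p¹¹
  (p¹¹) · (p⁴q⁻¹) = p⁷q
  (p⁷q) · (pq⁻¹) = p⁶

Answer: p⁶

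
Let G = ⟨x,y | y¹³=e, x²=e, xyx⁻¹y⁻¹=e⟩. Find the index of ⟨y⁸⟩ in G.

First find ord(y⁸) by computing successive powers:
  (y⁸)¹ = y⁸, (y⁸)² = y³, (y⁸)³ = y¹¹, (y⁸)⁴ = y⁶, (y⁸)⁵ = y, (y⁸)⁶ = y⁹, (y⁸)⁷ = y⁴, (y⁸)⁸ = y¹², (y⁸)⁹ = y⁷, (y⁸)¹⁰ = y², (y⁸)¹¹ = y¹⁰, (y⁸)¹² = y⁵, (y⁸)¹³ = e.
So |⟨y⁸⟩| = ord(y⁸) = 13. With |G| = 26, by Lagrange [G : ⟨y⁸⟩] = 26/13 = 2.

Answer: 2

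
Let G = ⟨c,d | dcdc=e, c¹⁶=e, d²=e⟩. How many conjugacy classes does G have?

The conjugacy classes (representative and size) are:
  [e] (size 1), [c¹⁵] (size 2), [c²] (size 2), [c³] (size 2), [c¹²] (size 2), [c⁵] (size 2), [c⁶] (size 2), [c⁷] (size 2), [c⁸] (size 1), [c²d] (size 8), [c¹⁵d] (size 8).
Class equation: 1 + 2 + 2 + 2 + 2 + 2 + 2 + 2 + 1 + 8 + 8 = 32 = |G|. So G has 11 conjugacy classes.

Answer: 11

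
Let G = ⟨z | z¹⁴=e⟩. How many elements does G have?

G is generated by a single element, so G is cyclic. The relator gives z¹⁴ = e and no smaller power is forced to be e, so the 14 powers {e, z, z², z³, z⁴, z⁵, z⁶, z⁷, z⁸, z⁹, z¹², z¹³, z¹¹, z¹⁰} are distinct. Hence |G| = 14.

Answer: 14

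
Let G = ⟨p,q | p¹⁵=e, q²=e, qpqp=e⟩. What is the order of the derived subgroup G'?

G' = [G, G] is generated by all commutators. The generator-pair commutators are: [p, q] = p².
The subgroup they normally generate is {e, p, p², p³, p⁴, p⁵, p⁶, p⁷, p⁸, p⁹, p¹⁰, p¹¹, p¹², p¹³, p¹⁴}, of order 15.
Check: |G/G'| = 30/15 = 2 is the order of the abelianisation.

Answer: 15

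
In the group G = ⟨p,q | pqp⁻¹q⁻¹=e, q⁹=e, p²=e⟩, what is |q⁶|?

Compute successive powers until reaching e:
  (q⁶)¹ = q⁶, (q⁶)² = q³, (q⁶)³ = e.
The smallest positive k with (q⁶)ᵏ = e is 3.

Answer: 3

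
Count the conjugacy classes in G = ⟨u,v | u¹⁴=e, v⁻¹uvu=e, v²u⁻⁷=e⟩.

The conjugacy classes (representative and size) are:
  [e] (size 1), [u¹³] (size 2), [u¹²] (size 2), [u¹¹] (size 2), [u⁴] (size 2), [u⁵] (size 2), [u⁸] (size 2), [u⁷] (size 1), [u⁵v⁻¹] (size 7), [u⁵v] (size 7).
Class equation: 1 + 2 + 2 + 2 + 2 + 2 + 2 + 1 + 7 + 7 = 28 = |G|. So G has 10 conjugacy classes.

Answer: 10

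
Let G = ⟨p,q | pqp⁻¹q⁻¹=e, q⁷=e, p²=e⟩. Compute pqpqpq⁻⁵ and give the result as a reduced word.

Multiply left to right, reducing at each step:
  p · q = pq
  (pq) · p = q
  q · q = q²
  (q²) · p = pq²
  (pq²) · q⁻⁵ = pq⁴

Answer: pq⁴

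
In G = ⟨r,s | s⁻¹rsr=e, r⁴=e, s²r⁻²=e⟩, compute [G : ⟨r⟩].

First find ord(r) by computing successive powers:
  r¹ = r, r² = r², r³ = r³, r⁴ = e.
So |⟨r⟩| = ord(r) = 4. With |G| = 8, by Lagrange [G : ⟨r⟩] = 8/4 = 2.

Answer: 2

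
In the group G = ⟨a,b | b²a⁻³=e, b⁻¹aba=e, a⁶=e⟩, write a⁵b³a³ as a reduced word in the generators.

Multiply left to right, reducing at each step:
  (a⁵) · b³ = a²b
  (a²b) · a³ = a²b⁻¹

Answer: a²b⁻¹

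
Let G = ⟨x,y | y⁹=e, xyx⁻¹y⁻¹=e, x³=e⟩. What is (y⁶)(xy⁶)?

Compute (y⁶) · (xy⁶) by multiplying left to right and reducing via the relations at each step:
  (y⁶) · x = xy⁶
  (xy⁶) · y⁶ = xy³

Answer: xy³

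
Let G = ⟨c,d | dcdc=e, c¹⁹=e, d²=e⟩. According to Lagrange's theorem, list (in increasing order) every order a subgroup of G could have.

|G| = 38 = 2 · 19. By Lagrange's theorem the order of any subgroup divides 38; the divisors of 38 are 1, 2, 19, 38.

Answer: 1, 2, 19, 38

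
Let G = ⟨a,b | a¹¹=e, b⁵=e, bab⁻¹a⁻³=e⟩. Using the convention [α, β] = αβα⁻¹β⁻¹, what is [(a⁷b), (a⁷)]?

[(a⁷b), (a⁷)] = (a⁷b)·(a⁷)·(a⁷b)⁻¹·(a⁷)⁻¹.
  (a⁷b) · (a⁷) = a⁶b
  (a⁶b) · (a⁵b⁴) = a¹⁰
  (a¹⁰) · (a⁴) = a³

Answer: a³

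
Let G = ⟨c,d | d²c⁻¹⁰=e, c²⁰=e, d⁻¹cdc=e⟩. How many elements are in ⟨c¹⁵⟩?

|⟨c¹⁵⟩| equals the order of c¹⁵. Compute successive powers until reaching e:
  (c¹⁵)¹ = c¹⁵, (c¹⁵)² = c¹⁰, (c¹⁵)³ = c⁵, (c¹⁵)⁴ = e.
The smallest positive k with (c¹⁵)ᵏ = e is 4, so |⟨c¹⁵⟩| = 4.

Answer: 4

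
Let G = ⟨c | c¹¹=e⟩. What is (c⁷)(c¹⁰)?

Compute (c⁷) · (c¹⁰) by multiplying left to right and reducing via the relations at each step:
  (c⁷) · c¹⁰ = c⁶

Answer: c⁶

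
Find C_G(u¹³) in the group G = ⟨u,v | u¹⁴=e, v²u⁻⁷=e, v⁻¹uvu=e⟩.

⟨u¹³⟩ ⊆ C_G(u¹³) since powers of u¹³ commute with u¹³; so |C_G(u¹³)| ≥ |⟨u¹³⟩| = 14.
By orbit–stabilizer, |C_G(u¹³)| = |G| / |conj. class of u¹³| = 28 / 2 = 14.
The 14 elements commuting with u¹³ are {e, u, u², u³, u⁴, u⁵, u⁶, u⁷, u⁸, u⁹, u¹⁰, u¹¹, u¹², u¹³}.

Answer: {e, u, u², u³, u⁴, u⁵, u⁶, u⁷, u⁸, u⁹, u¹⁰, u¹¹, u¹², u¹³}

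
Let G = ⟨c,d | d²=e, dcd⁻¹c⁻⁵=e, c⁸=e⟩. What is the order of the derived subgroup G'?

G' = [G, G] is generated by all commutators. The generator-pair commutators are: [c, d] = c⁴.
The subgroup they normally generate is {e, c⁴}, of order 2.
Check: |G/G'| = 16/2 = 8 is the order of the abelianisation.

Answer: 2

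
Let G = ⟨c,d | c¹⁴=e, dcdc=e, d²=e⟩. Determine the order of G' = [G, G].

G' = [G, G] is generated by all commutators. The generator-pair commutators are: [c, d] = c².
The subgroup they normally generate is {e, c², c⁴, c⁶, c⁸, c¹⁰, c¹²}, of order 7.
Check: |G/G'| = 28/7 = 4 is the order of the abelianisation.

Answer: 7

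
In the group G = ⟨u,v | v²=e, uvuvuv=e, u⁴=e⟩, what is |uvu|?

Compute successive powers until reaching e:
  (uvu)¹ = uvu, (uvu)² = vu²v, (uvu)³ = u³vu³, (uvu)⁴ = e.
The smallest positive k with (uvu)ᵏ = e is 4.

Answer: 4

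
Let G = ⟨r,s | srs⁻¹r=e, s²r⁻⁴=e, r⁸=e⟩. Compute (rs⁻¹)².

Compute successive powers of (rs⁻¹), reducing at each step:
  (rs⁻¹)²: (rs⁻¹) · r = s⁻¹;   (s⁻¹) · s⁻¹ = r⁴

Answer: r⁴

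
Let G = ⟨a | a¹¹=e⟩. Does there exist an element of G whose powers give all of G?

|G| = 11. The element a has order 11 (its powers give 11 distinct elements), so ⟨a⟩ = G and G is cyclic.

Answer: Yes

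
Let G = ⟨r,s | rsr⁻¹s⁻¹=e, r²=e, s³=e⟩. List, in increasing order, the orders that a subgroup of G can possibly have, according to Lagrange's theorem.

|G| = 6 = 2 · 3. By Lagrange's theorem the order of any subgroup divides 6; the divisors of 6 are 1, 2, 3, 6.

Answer: 1, 2, 3, 6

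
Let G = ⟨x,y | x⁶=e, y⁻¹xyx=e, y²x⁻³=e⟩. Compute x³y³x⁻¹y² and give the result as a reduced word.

Multiply left to right, reducing at each step:
  (x³) · y³ = y
  y · x⁻¹ = xy
  (xy) · y² = xy⁻¹

Answer: xy⁻¹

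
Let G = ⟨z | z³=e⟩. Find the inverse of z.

The order of z is 3 (smallest k with zᵏ = e), so z⁻¹ = z² = z².
Check: z · (z²) → z · z² = e, giving e as required.

Answer: z²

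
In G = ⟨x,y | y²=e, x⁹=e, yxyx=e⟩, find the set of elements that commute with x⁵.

⟨x⁵⟩ ⊆ C_G(x⁵) since powers of x⁵ commute with x⁵; so |C_G(x⁵)| ≥ |⟨x⁵⟩| = 9.
By orbit–stabilizer, |C_G(x⁵)| = |G| / |conj. class of x⁵| = 18 / 2 = 9.
The 9 elements commuting with x⁵ are {e, x, x², x³, x⁴, x⁵, x⁶, x⁷, x⁸}.

Answer: {e, x, x², x³, x⁴, x⁵, x⁶, x⁷, x⁸}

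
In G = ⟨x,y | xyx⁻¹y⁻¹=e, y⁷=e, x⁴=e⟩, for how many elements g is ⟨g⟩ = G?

G is cyclic of order 28. An element generates G iff its order is 28, and a cyclic group of order 28 has exactly φ(28) = 12 such elements.

Answer: 12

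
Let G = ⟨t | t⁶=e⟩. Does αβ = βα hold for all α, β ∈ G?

G has a single generator, so G is cyclic and hence abelian.

Answer: Yes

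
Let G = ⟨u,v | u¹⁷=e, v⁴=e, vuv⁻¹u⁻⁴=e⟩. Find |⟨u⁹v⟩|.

|⟨u⁹v⟩| equals the order of u⁹v. Compute successive powers until reaching e:
  (u⁹v)¹ = u⁹v, (u⁹v)² = u¹¹v², (u⁹v)³ = u²v³, (u⁹v)⁴ = e.
The smallest positive k with (u⁹v)ᵏ = e is 4, so |⟨u⁹v⟩| = 4.

Answer: 4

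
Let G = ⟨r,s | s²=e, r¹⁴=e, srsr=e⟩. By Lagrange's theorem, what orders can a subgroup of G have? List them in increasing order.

|G| = 28 = 2² · 7. By Lagrange's theorem the order of any subgroup divides 28; the divisors of 28 are 1, 2, 4, 7, 14, 28.

Answer: 1, 2, 4, 7, 14, 28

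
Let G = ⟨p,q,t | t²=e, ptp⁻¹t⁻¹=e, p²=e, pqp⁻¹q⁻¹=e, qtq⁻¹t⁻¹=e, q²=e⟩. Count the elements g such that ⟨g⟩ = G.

⟨g⟩ = G would require ord(g) = |G| = 8, but the maximum element order in G is 2 < 8. So G is not cyclic and no single element generates it: the count is 0.

Answer: 0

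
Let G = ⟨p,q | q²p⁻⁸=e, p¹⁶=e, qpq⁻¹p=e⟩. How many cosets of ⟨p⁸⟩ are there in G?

First find ord(p⁸) by computing successive powers:
  (p⁸)¹ = p⁸, (p⁸)² = e.
So |⟨p⁸⟩| = ord(p⁸) = 2. With |G| = 32, by Lagrange [G : ⟨p⁸⟩] = 32/2 = 16.

Answer: 16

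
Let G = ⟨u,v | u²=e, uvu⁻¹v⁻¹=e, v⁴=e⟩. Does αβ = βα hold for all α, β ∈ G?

Each pair of generators commutes: u·v = uv = v·u. Since the generators pairwise commute, every element of G commutes with every other, so G is abelian.

Answer: Yes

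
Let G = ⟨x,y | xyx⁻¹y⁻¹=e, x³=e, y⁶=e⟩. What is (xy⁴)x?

Compute (xy⁴) · x by multiplying left to right and reducing via the relations at each step:
  (xy⁴) · x = x²y⁴

Answer: x²y⁴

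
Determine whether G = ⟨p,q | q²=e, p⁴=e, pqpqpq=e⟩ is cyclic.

Every cyclic group is abelian. But p·q = pq while q·p = qp, so p·q ≠ q·p and G is not abelian. Hence G is not cyclic.

Answer: No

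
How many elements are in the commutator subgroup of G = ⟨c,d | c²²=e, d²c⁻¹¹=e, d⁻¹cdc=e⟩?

G' = [G, G] is generated by all commutators. The generator-pair commutators are: [c, d] = c².
The subgroup they normally generate is {e, c², c⁴, c⁶, c⁸, c¹⁰, c¹², c¹⁴, c¹⁶, c¹⁸, c²⁰}, of order 11.
Check: |G/G'| = 44/11 = 4 is the order of the abelianisation.

Answer: 11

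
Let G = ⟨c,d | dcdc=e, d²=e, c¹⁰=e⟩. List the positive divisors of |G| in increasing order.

|G| = 20 = 2² · 5. By Lagrange's theorem the order of any subgroup divides 20; the divisors of 20 are 1, 2, 4, 5, 10, 20.

Answer: 1, 2, 4, 5, 10, 20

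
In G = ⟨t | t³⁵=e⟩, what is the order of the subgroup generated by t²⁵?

|⟨t²⁵⟩| equals the order of t²⁵. Compute successive powers until reaching e:
  (t²⁵)¹ = t²⁵, (t²⁵)² = t¹⁵, (t²⁵)³ = t⁵, (t²⁵)⁴ = t³⁰, (t²⁵)⁵ = t²⁰, (t²⁵)⁶ = t¹⁰, (t²⁵)⁷ = e.
The smallest positive k with (t²⁵)ᵏ = e is 7, so |⟨t²⁵⟩| = 7.

Answer: 7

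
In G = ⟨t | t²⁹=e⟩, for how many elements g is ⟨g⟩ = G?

G is cyclic of order 29. An element generates G iff its order is 29, and a cyclic group of order 29 has exactly φ(29) = 28 such elements.

Answer: 28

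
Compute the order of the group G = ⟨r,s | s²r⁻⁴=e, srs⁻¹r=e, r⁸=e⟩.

Enumerate words in the generators, reducing via the relations: the distinct elements are
  {e, r, s, rs, r², r³, r⁴, r⁵, r⁶, r⁷, r²s, r³s, s⁻¹, rs⁻¹, r²s⁻¹, r³s⁻¹}.
No further products give new elements, so |G| = 16.

Answer: 16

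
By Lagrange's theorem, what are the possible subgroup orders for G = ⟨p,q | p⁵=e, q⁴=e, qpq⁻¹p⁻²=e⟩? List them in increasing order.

|G| = 20 = 2² · 5. By Lagrange's theorem the order of any subgroup divides 20; the divisors of 20 are 1, 2, 4, 5, 10, 20.

Answer: 1, 2, 4, 5, 10, 20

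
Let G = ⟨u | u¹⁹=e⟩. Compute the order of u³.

Compute successive powers until reaching e:
  (u³)¹ = u³, (u³)² = u⁶, (u³)³ = u⁹, (u³)⁴ = u¹², (u³)⁵ = u¹⁵, (u³)⁶ = u¹⁸, (u³)⁷ = u², (u³)⁸ = u⁵, (u³)⁹ = u⁸, (u³)¹⁰ = u¹¹, (u³)¹¹ = u¹⁴, (u³)¹² = u¹⁷, (u³)¹³ = u, (u³)¹⁴ = u⁴, (u³)¹⁵ = u⁷, (u³)¹⁶ = u¹⁰, (u³)¹⁷ = u¹³, (u³)¹⁸ = u¹⁶, (u³)¹⁹ = e.
The smallest positive k with (u³)ᵏ = e is 19.

Answer: 19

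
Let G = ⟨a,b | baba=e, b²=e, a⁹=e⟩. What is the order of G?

Enumerate words in the generators, reducing via the relations: the distinct elements are
  {a, b, e, ab, a², a³, a⁴, a⁵, a⁶, a⁷, a⁸, a²b, a³b, a⁴b, a⁵b, a⁶b, a⁷b, a⁸b}.
No further products give new elements, so |G| = 18.

Answer: 18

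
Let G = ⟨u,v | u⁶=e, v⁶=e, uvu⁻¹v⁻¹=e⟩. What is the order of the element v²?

Compute successive powers until reaching e:
  (v²)¹ = v², (v²)² = v⁴, (v²)³ = e.
The smallest positive k with (v²)ᵏ = e is 3.

Answer: 3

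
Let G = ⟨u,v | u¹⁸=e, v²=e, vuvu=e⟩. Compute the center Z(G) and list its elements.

An element z ∈ Z(G) iff z commutes with every generator.
For example u⁹ is central: (u⁹)·u = u¹⁰ = u·(u⁹); (u⁹)·v = u⁹v = v·(u⁹).
Whereas u ∉ Z(G) since u·v = uv ≠ u¹⁷v = v·u.
Checking each of the 36 elements this way gives Z(G) = {e, u⁹}, of order 2.

Answer: {e, u⁹}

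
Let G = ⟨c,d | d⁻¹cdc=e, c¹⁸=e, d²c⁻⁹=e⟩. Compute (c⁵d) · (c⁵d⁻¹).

Compute (c⁵d) · (c⁵d⁻¹) by multiplying left to right and reducing via the relations at each step:
  (c⁵d) · c⁵ = d
  d · d⁻¹ = e

Answer: e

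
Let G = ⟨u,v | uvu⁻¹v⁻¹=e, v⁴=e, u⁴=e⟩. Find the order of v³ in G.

Compute successive powers until reaching e:
  (v³)¹ = v³, (v³)² = v², (v³)³ = v, (v³)⁴ = e.
The smallest positive k with (v³)ᵏ = e is 4.

Answer: 4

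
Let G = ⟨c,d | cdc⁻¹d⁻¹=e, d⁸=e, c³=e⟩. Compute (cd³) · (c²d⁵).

Compute (cd³) · (c²d⁵) by multiplying left to right and reducing via the relations at each step:
  (cd³) · c² = d³
  (d³) · d⁵ = e

Answer: e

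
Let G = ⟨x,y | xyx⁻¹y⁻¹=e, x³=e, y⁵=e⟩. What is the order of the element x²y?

Compute successive powers until reaching e:
  (x²y)¹ = x²y, (x²y)² = xy², (x²y)³ = y³, (x²y)⁴ = x²y⁴, (x²y)⁵ = x, (x²y)⁶ = y, (x²y)⁷ = x²y², (x²y)⁸ = xy³, (x²y)⁹ = y⁴, (x²y)¹⁰ = x², (x²y)¹¹ = xy, (x²y)¹² = y², (x²y)¹³ = x²y³, (x²y)¹⁴ = xy⁴, (x²y)¹⁵ = e.
The smallest positive k with (x²y)ᵏ = e is 15.

Answer: 15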